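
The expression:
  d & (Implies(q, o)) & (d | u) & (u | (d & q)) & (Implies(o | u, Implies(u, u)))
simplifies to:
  d & (q | u) & (o | ~q)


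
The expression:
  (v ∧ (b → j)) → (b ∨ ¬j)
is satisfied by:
  {b: True, v: False, j: False}
  {v: False, j: False, b: False}
  {j: True, b: True, v: False}
  {j: True, v: False, b: False}
  {b: True, v: True, j: False}
  {v: True, b: False, j: False}
  {j: True, v: True, b: True}


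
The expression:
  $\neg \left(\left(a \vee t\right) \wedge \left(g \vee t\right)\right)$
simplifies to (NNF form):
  $\neg t \wedge \left(\neg a \vee \neg g\right)$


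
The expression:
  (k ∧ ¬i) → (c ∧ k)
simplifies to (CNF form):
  c ∨ i ∨ ¬k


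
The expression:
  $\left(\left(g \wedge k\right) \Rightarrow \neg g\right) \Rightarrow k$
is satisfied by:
  {k: True}


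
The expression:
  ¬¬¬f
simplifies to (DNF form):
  ¬f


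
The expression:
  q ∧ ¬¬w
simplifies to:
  q ∧ w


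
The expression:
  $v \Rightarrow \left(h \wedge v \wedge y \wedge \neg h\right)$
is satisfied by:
  {v: False}


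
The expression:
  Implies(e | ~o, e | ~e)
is always true.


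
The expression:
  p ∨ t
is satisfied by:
  {t: True, p: True}
  {t: True, p: False}
  {p: True, t: False}


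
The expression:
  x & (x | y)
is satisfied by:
  {x: True}


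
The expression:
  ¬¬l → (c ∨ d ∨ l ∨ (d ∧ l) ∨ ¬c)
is always true.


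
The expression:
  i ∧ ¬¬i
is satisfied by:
  {i: True}


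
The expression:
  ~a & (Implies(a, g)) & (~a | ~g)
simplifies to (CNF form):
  ~a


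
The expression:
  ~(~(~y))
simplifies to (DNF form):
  ~y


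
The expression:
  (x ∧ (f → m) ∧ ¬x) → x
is always true.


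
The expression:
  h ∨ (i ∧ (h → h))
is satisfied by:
  {i: True, h: True}
  {i: True, h: False}
  {h: True, i: False}


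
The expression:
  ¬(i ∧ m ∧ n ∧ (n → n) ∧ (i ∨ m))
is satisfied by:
  {m: False, n: False, i: False}
  {i: True, m: False, n: False}
  {n: True, m: False, i: False}
  {i: True, n: True, m: False}
  {m: True, i: False, n: False}
  {i: True, m: True, n: False}
  {n: True, m: True, i: False}


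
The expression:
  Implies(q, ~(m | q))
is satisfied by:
  {q: False}


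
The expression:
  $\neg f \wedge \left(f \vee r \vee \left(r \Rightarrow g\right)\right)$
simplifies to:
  $\neg f$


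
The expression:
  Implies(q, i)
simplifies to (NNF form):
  i | ~q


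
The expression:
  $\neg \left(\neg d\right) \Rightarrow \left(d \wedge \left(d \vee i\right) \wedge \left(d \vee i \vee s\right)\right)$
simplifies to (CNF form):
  $\text{True}$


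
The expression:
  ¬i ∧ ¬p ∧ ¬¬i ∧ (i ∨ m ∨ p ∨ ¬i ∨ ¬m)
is never true.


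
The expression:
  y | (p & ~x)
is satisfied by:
  {y: True, p: True, x: False}
  {y: True, p: False, x: False}
  {y: True, x: True, p: True}
  {y: True, x: True, p: False}
  {p: True, x: False, y: False}


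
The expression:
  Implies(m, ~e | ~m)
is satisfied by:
  {m: False, e: False}
  {e: True, m: False}
  {m: True, e: False}


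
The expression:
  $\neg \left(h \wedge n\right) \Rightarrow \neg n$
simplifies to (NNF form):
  $h \vee \neg n$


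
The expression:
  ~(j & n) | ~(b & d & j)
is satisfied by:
  {d: False, n: False, b: False, j: False}
  {j: True, d: False, n: False, b: False}
  {b: True, d: False, n: False, j: False}
  {j: True, b: True, d: False, n: False}
  {n: True, j: False, d: False, b: False}
  {j: True, n: True, d: False, b: False}
  {b: True, n: True, j: False, d: False}
  {j: True, b: True, n: True, d: False}
  {d: True, b: False, n: False, j: False}
  {j: True, d: True, b: False, n: False}
  {b: True, d: True, j: False, n: False}
  {j: True, b: True, d: True, n: False}
  {n: True, d: True, b: False, j: False}
  {j: True, n: True, d: True, b: False}
  {b: True, n: True, d: True, j: False}


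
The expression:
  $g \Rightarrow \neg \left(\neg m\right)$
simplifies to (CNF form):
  $m \vee \neg g$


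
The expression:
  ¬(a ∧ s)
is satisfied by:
  {s: False, a: False}
  {a: True, s: False}
  {s: True, a: False}


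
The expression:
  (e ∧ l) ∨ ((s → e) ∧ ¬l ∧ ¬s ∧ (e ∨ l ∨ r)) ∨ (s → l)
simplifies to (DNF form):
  l ∨ ¬s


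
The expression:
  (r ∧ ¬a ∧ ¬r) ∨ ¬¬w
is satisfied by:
  {w: True}


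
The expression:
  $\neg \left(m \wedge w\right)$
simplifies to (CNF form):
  $\neg m \vee \neg w$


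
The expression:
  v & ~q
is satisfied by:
  {v: True, q: False}


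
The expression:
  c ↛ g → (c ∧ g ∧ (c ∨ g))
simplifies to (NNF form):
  g ∨ ¬c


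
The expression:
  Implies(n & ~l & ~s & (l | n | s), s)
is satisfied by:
  {l: True, s: True, n: False}
  {l: True, s: False, n: False}
  {s: True, l: False, n: False}
  {l: False, s: False, n: False}
  {n: True, l: True, s: True}
  {n: True, l: True, s: False}
  {n: True, s: True, l: False}


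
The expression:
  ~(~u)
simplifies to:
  u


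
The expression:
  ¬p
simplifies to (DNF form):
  ¬p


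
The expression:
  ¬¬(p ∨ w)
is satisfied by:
  {p: True, w: True}
  {p: True, w: False}
  {w: True, p: False}


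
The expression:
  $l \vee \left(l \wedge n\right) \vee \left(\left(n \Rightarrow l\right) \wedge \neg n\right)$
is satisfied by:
  {l: True, n: False}
  {n: False, l: False}
  {n: True, l: True}


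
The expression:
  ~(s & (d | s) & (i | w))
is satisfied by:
  {w: False, s: False, i: False}
  {i: True, w: False, s: False}
  {w: True, i: False, s: False}
  {i: True, w: True, s: False}
  {s: True, i: False, w: False}


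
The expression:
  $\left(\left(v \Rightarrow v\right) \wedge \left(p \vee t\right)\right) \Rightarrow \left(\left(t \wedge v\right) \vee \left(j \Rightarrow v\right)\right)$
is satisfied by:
  {v: True, t: False, p: False, j: False}
  {v: True, p: True, t: False, j: False}
  {v: True, t: True, p: False, j: False}
  {v: True, p: True, t: True, j: False}
  {v: False, t: False, p: False, j: False}
  {p: True, v: False, t: False, j: False}
  {t: True, v: False, p: False, j: False}
  {p: True, t: True, v: False, j: False}
  {j: True, v: True, t: False, p: False}
  {j: True, p: True, v: True, t: False}
  {j: True, v: True, t: True, p: False}
  {j: True, p: True, v: True, t: True}
  {j: True, v: False, t: False, p: False}


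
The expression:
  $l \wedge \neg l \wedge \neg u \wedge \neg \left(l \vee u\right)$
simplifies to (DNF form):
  $\text{False}$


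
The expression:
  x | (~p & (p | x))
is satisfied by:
  {x: True}


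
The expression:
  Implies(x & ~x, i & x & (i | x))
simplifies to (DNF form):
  True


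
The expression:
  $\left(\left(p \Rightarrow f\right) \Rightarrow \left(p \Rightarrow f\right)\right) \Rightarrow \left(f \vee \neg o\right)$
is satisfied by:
  {f: True, o: False}
  {o: False, f: False}
  {o: True, f: True}


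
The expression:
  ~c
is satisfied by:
  {c: False}


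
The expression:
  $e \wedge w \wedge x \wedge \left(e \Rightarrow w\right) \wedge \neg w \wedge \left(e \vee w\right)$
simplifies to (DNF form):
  $\text{False}$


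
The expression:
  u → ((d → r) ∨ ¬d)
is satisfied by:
  {r: True, u: False, d: False}
  {u: False, d: False, r: False}
  {r: True, d: True, u: False}
  {d: True, u: False, r: False}
  {r: True, u: True, d: False}
  {u: True, r: False, d: False}
  {r: True, d: True, u: True}


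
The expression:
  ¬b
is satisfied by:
  {b: False}


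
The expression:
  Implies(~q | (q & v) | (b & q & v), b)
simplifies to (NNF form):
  b | (q & ~v)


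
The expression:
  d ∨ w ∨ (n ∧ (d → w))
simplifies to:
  d ∨ n ∨ w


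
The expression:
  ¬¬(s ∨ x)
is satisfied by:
  {x: True, s: True}
  {x: True, s: False}
  {s: True, x: False}


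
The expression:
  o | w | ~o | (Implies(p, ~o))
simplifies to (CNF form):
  True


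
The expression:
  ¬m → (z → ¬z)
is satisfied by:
  {m: True, z: False}
  {z: False, m: False}
  {z: True, m: True}


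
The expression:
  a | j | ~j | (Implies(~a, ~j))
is always true.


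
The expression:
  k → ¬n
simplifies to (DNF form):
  ¬k ∨ ¬n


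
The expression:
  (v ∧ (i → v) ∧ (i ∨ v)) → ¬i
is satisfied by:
  {v: False, i: False}
  {i: True, v: False}
  {v: True, i: False}


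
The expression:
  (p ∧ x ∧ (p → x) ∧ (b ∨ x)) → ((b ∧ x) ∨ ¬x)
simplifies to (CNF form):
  b ∨ ¬p ∨ ¬x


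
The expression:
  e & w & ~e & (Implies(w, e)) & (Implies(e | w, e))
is never true.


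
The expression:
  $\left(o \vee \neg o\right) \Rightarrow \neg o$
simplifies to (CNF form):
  $\neg o$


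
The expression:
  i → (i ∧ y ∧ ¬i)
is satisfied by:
  {i: False}


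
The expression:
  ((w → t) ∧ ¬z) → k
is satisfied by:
  {k: True, z: True, w: True, t: False}
  {k: True, z: True, t: False, w: False}
  {k: True, z: True, w: True, t: True}
  {k: True, z: True, t: True, w: False}
  {k: True, w: True, t: False, z: False}
  {k: True, t: False, w: False, z: False}
  {k: True, w: True, t: True, z: False}
  {k: True, t: True, w: False, z: False}
  {w: True, z: True, t: False, k: False}
  {z: True, t: False, w: False, k: False}
  {w: True, z: True, t: True, k: False}
  {z: True, t: True, w: False, k: False}
  {w: True, z: False, t: False, k: False}


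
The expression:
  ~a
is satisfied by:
  {a: False}


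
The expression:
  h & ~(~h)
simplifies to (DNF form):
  h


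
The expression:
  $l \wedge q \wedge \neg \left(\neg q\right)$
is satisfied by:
  {q: True, l: True}


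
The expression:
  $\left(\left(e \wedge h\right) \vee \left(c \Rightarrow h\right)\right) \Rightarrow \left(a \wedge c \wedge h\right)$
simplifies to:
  $c \wedge \left(a \vee \neg h\right)$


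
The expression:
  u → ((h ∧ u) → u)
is always true.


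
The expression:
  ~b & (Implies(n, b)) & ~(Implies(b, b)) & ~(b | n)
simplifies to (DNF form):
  False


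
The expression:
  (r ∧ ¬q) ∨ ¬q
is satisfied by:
  {q: False}


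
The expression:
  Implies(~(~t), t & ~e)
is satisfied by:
  {e: False, t: False}
  {t: True, e: False}
  {e: True, t: False}


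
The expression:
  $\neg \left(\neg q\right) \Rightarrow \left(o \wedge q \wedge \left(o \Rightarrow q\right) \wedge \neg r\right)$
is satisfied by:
  {o: True, r: False, q: False}
  {r: False, q: False, o: False}
  {o: True, r: True, q: False}
  {r: True, o: False, q: False}
  {q: True, o: True, r: False}


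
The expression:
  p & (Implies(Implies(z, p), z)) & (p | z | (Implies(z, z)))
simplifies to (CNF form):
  p & z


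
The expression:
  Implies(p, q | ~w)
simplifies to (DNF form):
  q | ~p | ~w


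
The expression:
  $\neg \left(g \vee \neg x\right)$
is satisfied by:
  {x: True, g: False}


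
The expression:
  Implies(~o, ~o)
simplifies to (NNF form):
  True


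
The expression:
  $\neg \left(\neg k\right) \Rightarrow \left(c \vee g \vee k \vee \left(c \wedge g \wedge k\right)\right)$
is always true.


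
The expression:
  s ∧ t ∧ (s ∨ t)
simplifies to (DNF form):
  s ∧ t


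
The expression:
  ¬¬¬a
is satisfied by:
  {a: False}


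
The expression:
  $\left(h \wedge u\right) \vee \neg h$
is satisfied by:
  {u: True, h: False}
  {h: False, u: False}
  {h: True, u: True}


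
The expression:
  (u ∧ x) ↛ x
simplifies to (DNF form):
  False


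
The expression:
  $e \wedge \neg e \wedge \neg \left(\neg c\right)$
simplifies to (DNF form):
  $\text{False}$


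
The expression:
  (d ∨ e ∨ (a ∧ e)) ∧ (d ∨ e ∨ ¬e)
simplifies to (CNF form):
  d ∨ e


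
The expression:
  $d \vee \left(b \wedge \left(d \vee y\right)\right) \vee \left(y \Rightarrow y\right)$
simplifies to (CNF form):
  $\text{True}$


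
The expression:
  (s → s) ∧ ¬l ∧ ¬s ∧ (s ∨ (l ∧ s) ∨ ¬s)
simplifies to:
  ¬l ∧ ¬s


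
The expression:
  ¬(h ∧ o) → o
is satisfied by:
  {o: True}


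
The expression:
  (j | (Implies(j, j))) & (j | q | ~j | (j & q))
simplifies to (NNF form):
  True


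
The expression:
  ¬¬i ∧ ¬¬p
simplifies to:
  i ∧ p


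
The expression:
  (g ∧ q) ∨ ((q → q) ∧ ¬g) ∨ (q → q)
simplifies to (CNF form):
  True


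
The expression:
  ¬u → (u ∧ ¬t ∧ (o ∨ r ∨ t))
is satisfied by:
  {u: True}


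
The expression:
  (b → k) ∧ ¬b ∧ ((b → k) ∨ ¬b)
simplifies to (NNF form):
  ¬b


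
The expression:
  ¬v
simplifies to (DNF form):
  ¬v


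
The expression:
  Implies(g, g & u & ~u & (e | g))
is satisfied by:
  {g: False}


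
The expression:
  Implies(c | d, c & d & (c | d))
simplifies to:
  (c & d) | (~c & ~d)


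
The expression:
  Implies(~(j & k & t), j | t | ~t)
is always true.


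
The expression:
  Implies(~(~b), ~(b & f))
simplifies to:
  ~b | ~f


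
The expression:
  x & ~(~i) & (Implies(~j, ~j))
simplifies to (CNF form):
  i & x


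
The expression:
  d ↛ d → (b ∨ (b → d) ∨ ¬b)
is always true.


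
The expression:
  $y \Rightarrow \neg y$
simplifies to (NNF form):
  $\neg y$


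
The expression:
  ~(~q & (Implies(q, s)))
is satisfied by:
  {q: True}


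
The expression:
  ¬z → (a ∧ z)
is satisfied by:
  {z: True}


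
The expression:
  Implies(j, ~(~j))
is always true.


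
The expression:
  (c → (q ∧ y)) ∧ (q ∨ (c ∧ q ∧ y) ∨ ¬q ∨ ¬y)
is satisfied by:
  {q: True, y: True, c: False}
  {q: True, y: False, c: False}
  {y: True, q: False, c: False}
  {q: False, y: False, c: False}
  {q: True, c: True, y: True}


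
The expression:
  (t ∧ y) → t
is always true.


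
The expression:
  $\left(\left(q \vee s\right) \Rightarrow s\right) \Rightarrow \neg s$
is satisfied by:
  {s: False}


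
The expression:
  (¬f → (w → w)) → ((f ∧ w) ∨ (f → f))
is always true.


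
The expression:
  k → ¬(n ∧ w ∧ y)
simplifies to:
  ¬k ∨ ¬n ∨ ¬w ∨ ¬y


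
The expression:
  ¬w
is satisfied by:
  {w: False}


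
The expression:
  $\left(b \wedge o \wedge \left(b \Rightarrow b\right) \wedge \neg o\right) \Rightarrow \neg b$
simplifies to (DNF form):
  $\text{True}$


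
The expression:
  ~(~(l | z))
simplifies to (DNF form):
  l | z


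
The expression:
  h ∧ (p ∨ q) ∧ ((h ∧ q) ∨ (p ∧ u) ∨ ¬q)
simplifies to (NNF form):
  h ∧ (p ∨ q)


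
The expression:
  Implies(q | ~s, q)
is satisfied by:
  {q: True, s: True}
  {q: True, s: False}
  {s: True, q: False}


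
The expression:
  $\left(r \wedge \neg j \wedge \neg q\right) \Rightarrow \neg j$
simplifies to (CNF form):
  $\text{True}$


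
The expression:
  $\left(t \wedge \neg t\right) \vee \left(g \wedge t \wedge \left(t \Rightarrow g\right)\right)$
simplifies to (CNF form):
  $g \wedge t$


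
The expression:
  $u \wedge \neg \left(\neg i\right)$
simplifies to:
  $i \wedge u$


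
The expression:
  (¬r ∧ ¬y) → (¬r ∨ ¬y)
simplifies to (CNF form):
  True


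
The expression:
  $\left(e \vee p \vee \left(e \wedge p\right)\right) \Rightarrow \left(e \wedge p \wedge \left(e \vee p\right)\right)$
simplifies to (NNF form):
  $\left(e \wedge p\right) \vee \left(\neg e \wedge \neg p\right)$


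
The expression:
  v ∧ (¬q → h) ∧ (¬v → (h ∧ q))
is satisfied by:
  {q: True, h: True, v: True}
  {q: True, v: True, h: False}
  {h: True, v: True, q: False}


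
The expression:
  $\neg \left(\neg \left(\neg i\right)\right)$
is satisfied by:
  {i: False}


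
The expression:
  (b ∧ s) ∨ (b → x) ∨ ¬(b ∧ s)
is always true.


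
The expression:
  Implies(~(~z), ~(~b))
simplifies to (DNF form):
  b | ~z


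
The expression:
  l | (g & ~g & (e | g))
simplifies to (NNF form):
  l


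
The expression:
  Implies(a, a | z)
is always true.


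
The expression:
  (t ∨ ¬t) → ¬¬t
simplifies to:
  t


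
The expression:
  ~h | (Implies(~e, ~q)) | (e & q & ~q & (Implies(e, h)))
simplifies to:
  e | ~h | ~q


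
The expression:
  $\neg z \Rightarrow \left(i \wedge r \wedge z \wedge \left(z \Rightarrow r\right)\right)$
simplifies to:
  $z$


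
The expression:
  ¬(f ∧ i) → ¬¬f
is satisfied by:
  {f: True}


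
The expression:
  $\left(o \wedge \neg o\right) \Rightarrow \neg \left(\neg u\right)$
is always true.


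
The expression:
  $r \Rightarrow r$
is always true.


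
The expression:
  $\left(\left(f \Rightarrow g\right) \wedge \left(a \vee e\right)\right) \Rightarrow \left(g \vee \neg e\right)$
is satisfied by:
  {g: True, f: True, e: False}
  {g: True, f: False, e: False}
  {f: True, g: False, e: False}
  {g: False, f: False, e: False}
  {g: True, e: True, f: True}
  {g: True, e: True, f: False}
  {e: True, f: True, g: False}


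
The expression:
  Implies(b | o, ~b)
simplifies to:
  ~b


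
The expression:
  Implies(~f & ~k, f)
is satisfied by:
  {k: True, f: True}
  {k: True, f: False}
  {f: True, k: False}


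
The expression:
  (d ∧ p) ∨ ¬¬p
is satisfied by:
  {p: True}


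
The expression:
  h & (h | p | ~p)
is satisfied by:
  {h: True}


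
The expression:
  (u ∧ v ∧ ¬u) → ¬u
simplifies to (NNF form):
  True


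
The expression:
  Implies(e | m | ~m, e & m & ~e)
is never true.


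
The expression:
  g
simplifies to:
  g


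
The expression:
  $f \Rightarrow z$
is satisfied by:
  {z: True, f: False}
  {f: False, z: False}
  {f: True, z: True}


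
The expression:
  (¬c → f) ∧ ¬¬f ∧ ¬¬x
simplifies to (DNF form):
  f ∧ x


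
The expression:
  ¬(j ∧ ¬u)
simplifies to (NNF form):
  u ∨ ¬j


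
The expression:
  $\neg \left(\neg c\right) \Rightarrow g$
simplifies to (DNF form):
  $g \vee \neg c$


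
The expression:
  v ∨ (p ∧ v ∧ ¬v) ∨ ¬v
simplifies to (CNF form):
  True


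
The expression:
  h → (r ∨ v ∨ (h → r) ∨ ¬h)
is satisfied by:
  {r: True, v: True, h: False}
  {r: True, h: False, v: False}
  {v: True, h: False, r: False}
  {v: False, h: False, r: False}
  {r: True, v: True, h: True}
  {r: True, h: True, v: False}
  {v: True, h: True, r: False}


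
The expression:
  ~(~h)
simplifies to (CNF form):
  h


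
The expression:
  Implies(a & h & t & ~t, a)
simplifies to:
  True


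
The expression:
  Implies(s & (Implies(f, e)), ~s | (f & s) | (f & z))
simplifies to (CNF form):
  f | ~s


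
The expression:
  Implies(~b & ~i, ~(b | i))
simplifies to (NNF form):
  True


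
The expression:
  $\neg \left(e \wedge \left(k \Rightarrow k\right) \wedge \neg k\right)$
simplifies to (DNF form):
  $k \vee \neg e$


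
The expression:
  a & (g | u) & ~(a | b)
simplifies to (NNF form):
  False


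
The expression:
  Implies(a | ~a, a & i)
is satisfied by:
  {a: True, i: True}


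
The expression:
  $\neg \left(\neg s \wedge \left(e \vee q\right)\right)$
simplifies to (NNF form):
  $s \vee \left(\neg e \wedge \neg q\right)$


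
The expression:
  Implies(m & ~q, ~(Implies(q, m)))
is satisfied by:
  {q: True, m: False}
  {m: False, q: False}
  {m: True, q: True}


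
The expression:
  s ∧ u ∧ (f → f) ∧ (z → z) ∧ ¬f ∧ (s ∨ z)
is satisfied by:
  {s: True, u: True, f: False}


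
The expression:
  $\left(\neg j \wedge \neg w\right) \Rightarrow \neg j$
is always true.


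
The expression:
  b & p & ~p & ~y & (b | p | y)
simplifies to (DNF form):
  False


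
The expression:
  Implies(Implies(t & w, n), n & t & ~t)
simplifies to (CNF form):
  t & w & ~n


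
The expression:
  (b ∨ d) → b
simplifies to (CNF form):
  b ∨ ¬d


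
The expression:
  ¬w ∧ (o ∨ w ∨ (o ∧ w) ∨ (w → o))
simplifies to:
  ¬w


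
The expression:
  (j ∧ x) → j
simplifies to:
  True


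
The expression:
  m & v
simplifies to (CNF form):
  m & v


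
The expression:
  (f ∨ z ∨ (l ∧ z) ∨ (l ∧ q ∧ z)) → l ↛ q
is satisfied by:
  {l: True, z: False, q: False, f: False}
  {f: False, z: False, l: False, q: False}
  {f: True, l: True, z: False, q: False}
  {q: True, l: True, f: False, z: False}
  {q: True, f: False, z: False, l: False}
  {l: True, z: True, q: False, f: False}
  {f: True, l: True, z: True, q: False}


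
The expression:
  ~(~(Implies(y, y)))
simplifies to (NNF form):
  True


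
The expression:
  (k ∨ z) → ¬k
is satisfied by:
  {k: False}


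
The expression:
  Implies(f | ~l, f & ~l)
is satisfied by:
  {l: True, f: False}
  {f: True, l: False}


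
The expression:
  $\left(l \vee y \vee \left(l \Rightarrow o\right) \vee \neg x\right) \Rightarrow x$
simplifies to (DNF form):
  $x$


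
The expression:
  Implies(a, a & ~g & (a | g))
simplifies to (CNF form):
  ~a | ~g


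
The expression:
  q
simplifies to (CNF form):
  q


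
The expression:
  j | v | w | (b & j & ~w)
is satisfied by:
  {v: True, w: True, j: True}
  {v: True, w: True, j: False}
  {v: True, j: True, w: False}
  {v: True, j: False, w: False}
  {w: True, j: True, v: False}
  {w: True, j: False, v: False}
  {j: True, w: False, v: False}


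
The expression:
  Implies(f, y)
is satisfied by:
  {y: True, f: False}
  {f: False, y: False}
  {f: True, y: True}


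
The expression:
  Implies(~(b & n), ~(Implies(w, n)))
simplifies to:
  (b & n) | (w & ~n)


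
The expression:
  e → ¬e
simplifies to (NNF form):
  ¬e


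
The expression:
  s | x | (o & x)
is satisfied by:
  {x: True, s: True}
  {x: True, s: False}
  {s: True, x: False}


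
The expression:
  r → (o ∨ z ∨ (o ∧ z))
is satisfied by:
  {o: True, z: True, r: False}
  {o: True, z: False, r: False}
  {z: True, o: False, r: False}
  {o: False, z: False, r: False}
  {r: True, o: True, z: True}
  {r: True, o: True, z: False}
  {r: True, z: True, o: False}


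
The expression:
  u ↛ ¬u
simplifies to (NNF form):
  u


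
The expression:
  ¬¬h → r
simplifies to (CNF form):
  r ∨ ¬h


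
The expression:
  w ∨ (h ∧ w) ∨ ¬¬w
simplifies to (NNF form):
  w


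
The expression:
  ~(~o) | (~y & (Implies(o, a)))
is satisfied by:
  {o: True, y: False}
  {y: False, o: False}
  {y: True, o: True}


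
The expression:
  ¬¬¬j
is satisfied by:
  {j: False}


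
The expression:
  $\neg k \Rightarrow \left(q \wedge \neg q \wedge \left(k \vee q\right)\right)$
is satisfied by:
  {k: True}


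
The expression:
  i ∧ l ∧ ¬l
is never true.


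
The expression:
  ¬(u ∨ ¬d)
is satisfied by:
  {d: True, u: False}


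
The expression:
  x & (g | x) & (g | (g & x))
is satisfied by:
  {x: True, g: True}


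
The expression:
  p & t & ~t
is never true.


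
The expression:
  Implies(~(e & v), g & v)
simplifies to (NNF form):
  v & (e | g)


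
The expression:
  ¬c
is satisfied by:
  {c: False}


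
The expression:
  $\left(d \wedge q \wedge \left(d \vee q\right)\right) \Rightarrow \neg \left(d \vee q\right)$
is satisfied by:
  {q: False, d: False}
  {d: True, q: False}
  {q: True, d: False}


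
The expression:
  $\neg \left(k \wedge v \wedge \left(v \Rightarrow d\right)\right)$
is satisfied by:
  {k: False, d: False, v: False}
  {v: True, k: False, d: False}
  {d: True, k: False, v: False}
  {v: True, d: True, k: False}
  {k: True, v: False, d: False}
  {v: True, k: True, d: False}
  {d: True, k: True, v: False}


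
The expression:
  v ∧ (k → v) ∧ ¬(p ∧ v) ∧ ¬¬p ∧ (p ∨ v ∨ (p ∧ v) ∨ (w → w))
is never true.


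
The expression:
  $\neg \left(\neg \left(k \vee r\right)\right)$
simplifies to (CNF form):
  $k \vee r$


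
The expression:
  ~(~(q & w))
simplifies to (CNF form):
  q & w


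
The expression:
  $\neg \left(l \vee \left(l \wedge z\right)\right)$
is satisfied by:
  {l: False}


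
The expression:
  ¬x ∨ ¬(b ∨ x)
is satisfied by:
  {x: False}


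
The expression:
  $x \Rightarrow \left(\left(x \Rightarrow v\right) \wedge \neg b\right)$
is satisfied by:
  {v: True, b: False, x: False}
  {b: False, x: False, v: False}
  {v: True, b: True, x: False}
  {b: True, v: False, x: False}
  {x: True, v: True, b: False}


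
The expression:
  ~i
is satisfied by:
  {i: False}


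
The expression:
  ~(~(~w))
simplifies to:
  ~w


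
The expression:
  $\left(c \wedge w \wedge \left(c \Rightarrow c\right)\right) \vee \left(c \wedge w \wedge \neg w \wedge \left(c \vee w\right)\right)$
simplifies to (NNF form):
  $c \wedge w$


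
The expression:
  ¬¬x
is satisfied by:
  {x: True}


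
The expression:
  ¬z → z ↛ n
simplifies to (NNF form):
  z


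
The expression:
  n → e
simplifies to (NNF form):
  e ∨ ¬n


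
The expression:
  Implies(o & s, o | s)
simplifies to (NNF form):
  True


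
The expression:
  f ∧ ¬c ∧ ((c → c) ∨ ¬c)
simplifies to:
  f ∧ ¬c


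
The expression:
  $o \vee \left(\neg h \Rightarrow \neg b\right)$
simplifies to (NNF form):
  $h \vee o \vee \neg b$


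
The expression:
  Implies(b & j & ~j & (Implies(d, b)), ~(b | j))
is always true.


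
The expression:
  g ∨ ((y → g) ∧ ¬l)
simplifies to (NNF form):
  g ∨ (¬l ∧ ¬y)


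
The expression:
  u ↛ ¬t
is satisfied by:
  {t: True, u: True}


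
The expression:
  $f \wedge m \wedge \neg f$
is never true.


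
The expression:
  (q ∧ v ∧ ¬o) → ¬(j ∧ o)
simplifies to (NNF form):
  True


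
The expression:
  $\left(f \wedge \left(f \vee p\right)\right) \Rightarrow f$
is always true.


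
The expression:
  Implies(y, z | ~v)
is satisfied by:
  {z: True, v: False, y: False}
  {v: False, y: False, z: False}
  {y: True, z: True, v: False}
  {y: True, v: False, z: False}
  {z: True, v: True, y: False}
  {v: True, z: False, y: False}
  {y: True, v: True, z: True}


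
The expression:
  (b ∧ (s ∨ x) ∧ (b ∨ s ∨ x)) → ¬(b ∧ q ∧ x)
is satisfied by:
  {q: False, x: False, b: False}
  {b: True, q: False, x: False}
  {x: True, q: False, b: False}
  {b: True, x: True, q: False}
  {q: True, b: False, x: False}
  {b: True, q: True, x: False}
  {x: True, q: True, b: False}


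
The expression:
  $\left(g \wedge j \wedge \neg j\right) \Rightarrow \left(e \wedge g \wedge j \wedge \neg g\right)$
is always true.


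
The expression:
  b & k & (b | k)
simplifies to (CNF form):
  b & k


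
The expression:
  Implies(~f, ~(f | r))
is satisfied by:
  {f: True, r: False}
  {r: False, f: False}
  {r: True, f: True}


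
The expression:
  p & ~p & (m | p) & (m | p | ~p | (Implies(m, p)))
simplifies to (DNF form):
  False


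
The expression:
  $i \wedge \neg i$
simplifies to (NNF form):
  $\text{False}$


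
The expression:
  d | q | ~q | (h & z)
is always true.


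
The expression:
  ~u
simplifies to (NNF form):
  ~u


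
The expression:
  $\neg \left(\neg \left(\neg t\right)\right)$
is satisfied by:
  {t: False}


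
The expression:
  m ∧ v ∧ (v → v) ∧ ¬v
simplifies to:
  False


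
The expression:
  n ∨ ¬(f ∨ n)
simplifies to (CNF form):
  n ∨ ¬f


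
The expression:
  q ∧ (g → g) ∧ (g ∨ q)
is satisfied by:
  {q: True}


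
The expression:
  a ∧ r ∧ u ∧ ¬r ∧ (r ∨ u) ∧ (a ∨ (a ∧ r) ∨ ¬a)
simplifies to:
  False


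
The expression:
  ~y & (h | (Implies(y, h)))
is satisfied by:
  {y: False}


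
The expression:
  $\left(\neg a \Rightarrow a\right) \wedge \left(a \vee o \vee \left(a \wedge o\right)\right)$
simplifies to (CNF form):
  $a$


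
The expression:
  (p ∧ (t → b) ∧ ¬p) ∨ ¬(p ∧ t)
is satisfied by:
  {p: False, t: False}
  {t: True, p: False}
  {p: True, t: False}


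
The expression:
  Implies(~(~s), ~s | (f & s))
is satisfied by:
  {f: True, s: False}
  {s: False, f: False}
  {s: True, f: True}


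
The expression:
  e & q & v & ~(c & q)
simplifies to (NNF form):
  e & q & v & ~c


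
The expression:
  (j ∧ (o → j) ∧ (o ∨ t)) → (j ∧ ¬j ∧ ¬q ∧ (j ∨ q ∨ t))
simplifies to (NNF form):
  (¬o ∧ ¬t) ∨ ¬j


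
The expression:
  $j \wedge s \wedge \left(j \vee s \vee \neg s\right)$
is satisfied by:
  {j: True, s: True}


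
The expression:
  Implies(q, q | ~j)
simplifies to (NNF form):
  True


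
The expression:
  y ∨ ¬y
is always true.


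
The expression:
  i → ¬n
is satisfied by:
  {n: False, i: False}
  {i: True, n: False}
  {n: True, i: False}


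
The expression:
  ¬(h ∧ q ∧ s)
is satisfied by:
  {s: False, q: False, h: False}
  {h: True, s: False, q: False}
  {q: True, s: False, h: False}
  {h: True, q: True, s: False}
  {s: True, h: False, q: False}
  {h: True, s: True, q: False}
  {q: True, s: True, h: False}


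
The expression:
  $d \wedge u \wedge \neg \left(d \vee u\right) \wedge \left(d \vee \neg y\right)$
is never true.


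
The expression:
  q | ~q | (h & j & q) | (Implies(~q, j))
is always true.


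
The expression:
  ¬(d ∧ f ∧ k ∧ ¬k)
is always true.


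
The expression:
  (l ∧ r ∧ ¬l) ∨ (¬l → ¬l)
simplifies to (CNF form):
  True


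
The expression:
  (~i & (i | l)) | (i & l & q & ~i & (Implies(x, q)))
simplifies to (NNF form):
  l & ~i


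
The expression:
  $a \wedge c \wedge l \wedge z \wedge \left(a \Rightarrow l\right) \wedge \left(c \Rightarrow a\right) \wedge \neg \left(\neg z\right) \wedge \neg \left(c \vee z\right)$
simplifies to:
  $\text{False}$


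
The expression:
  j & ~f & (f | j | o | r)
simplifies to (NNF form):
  j & ~f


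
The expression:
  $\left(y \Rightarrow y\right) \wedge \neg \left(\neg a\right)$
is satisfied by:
  {a: True}


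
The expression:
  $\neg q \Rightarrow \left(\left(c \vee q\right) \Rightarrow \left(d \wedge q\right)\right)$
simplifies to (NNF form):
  $q \vee \neg c$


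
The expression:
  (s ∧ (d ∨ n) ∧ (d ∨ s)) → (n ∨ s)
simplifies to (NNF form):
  True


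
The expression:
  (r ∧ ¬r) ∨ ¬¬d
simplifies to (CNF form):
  d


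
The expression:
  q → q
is always true.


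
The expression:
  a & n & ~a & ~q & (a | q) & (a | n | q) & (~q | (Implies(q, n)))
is never true.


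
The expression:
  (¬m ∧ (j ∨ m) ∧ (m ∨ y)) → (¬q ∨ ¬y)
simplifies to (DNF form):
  m ∨ ¬j ∨ ¬q ∨ ¬y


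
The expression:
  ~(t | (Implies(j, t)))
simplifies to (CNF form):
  j & ~t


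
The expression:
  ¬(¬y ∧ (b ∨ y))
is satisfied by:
  {y: True, b: False}
  {b: False, y: False}
  {b: True, y: True}


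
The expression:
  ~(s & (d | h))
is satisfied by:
  {h: False, s: False, d: False}
  {d: True, h: False, s: False}
  {h: True, d: False, s: False}
  {d: True, h: True, s: False}
  {s: True, d: False, h: False}


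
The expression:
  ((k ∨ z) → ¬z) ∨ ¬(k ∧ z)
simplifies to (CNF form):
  ¬k ∨ ¬z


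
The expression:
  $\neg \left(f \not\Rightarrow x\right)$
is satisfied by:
  {x: True, f: False}
  {f: False, x: False}
  {f: True, x: True}


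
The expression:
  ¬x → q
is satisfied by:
  {x: True, q: True}
  {x: True, q: False}
  {q: True, x: False}


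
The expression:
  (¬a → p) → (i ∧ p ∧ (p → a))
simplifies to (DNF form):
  (p ∧ ¬p) ∨ (¬a ∧ ¬p) ∨ (a ∧ i ∧ p) ∨ (a ∧ i ∧ ¬a) ∨ (a ∧ p ∧ ¬p) ∨ (a ∧ ¬a ∧ ¬p) ∨ (i ∧ p ∧ ¬p) ∨ (i ∧ ¬a ∧ ¬p)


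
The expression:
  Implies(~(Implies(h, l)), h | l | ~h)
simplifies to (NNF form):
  True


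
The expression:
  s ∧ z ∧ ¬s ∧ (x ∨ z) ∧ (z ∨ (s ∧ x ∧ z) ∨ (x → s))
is never true.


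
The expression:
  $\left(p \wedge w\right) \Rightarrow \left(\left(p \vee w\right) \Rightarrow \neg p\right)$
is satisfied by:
  {p: False, w: False}
  {w: True, p: False}
  {p: True, w: False}


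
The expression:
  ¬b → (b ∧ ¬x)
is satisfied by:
  {b: True}


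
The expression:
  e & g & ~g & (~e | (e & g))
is never true.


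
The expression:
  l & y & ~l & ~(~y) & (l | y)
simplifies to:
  False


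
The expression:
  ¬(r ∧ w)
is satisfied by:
  {w: False, r: False}
  {r: True, w: False}
  {w: True, r: False}


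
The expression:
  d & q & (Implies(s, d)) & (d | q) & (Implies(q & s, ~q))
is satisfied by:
  {d: True, q: True, s: False}


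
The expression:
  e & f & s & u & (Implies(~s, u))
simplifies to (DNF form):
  e & f & s & u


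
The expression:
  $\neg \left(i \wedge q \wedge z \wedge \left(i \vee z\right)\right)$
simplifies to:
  $\neg i \vee \neg q \vee \neg z$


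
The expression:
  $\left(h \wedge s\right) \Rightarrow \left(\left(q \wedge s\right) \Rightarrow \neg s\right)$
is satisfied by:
  {s: False, q: False, h: False}
  {h: True, s: False, q: False}
  {q: True, s: False, h: False}
  {h: True, q: True, s: False}
  {s: True, h: False, q: False}
  {h: True, s: True, q: False}
  {q: True, s: True, h: False}


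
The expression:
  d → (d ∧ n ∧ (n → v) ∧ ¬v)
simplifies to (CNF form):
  ¬d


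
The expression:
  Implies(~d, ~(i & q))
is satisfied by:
  {d: True, q: False, i: False}
  {q: False, i: False, d: False}
  {i: True, d: True, q: False}
  {i: True, q: False, d: False}
  {d: True, q: True, i: False}
  {q: True, d: False, i: False}
  {i: True, q: True, d: True}


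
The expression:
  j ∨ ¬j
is always true.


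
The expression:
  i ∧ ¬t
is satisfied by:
  {i: True, t: False}


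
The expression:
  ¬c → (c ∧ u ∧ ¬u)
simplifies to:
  c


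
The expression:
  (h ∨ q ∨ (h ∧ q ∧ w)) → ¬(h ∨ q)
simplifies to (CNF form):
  ¬h ∧ ¬q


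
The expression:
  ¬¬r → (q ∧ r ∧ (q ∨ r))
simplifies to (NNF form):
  q ∨ ¬r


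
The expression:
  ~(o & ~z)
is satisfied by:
  {z: True, o: False}
  {o: False, z: False}
  {o: True, z: True}


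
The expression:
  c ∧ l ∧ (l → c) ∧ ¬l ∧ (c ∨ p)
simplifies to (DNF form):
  False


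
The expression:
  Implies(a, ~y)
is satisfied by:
  {y: False, a: False}
  {a: True, y: False}
  {y: True, a: False}


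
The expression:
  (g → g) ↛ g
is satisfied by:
  {g: False}


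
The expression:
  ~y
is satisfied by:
  {y: False}


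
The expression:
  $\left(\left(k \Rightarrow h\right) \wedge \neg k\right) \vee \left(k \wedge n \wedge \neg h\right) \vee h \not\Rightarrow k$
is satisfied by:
  {n: True, h: False, k: False}
  {h: False, k: False, n: False}
  {n: True, h: True, k: False}
  {h: True, n: False, k: False}
  {k: True, n: True, h: False}


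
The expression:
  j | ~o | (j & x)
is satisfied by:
  {j: True, o: False}
  {o: False, j: False}
  {o: True, j: True}


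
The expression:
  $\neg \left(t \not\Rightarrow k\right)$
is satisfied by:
  {k: True, t: False}
  {t: False, k: False}
  {t: True, k: True}


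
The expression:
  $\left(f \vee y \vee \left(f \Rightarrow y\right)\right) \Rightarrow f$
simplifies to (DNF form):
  $f$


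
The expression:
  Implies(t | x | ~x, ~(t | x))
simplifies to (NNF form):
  ~t & ~x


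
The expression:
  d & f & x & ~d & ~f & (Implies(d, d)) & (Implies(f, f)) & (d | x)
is never true.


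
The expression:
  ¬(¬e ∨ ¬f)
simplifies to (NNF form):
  e ∧ f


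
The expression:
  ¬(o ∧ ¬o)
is always true.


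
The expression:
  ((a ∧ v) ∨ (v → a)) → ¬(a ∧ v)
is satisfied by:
  {v: False, a: False}
  {a: True, v: False}
  {v: True, a: False}


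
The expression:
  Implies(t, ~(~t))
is always true.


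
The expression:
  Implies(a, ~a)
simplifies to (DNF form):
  ~a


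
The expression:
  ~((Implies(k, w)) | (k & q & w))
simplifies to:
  k & ~w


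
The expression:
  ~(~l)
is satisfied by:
  {l: True}


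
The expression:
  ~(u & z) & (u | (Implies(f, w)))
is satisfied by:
  {w: True, u: False, z: False, f: False}
  {w: False, u: False, z: False, f: False}
  {f: True, w: True, u: False, z: False}
  {z: True, w: True, u: False, f: False}
  {z: True, w: False, u: False, f: False}
  {f: True, z: True, w: True, u: False}
  {u: True, w: True, f: False, z: False}
  {u: True, w: False, f: False, z: False}
  {f: True, u: True, w: True, z: False}
  {f: True, u: True, w: False, z: False}


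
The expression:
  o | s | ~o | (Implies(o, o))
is always true.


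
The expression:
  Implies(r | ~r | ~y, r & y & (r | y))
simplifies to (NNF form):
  r & y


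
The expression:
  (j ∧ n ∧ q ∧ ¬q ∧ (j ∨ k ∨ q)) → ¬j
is always true.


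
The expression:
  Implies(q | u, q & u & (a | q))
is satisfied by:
  {u: False, q: False}
  {q: True, u: True}


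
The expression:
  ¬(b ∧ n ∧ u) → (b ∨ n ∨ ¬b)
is always true.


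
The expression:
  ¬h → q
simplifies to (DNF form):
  h ∨ q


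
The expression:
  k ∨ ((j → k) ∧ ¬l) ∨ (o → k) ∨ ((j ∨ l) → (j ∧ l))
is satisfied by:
  {k: True, j: False, l: False, o: False}
  {k: True, l: True, j: False, o: False}
  {k: True, j: True, l: False, o: False}
  {k: True, l: True, j: True, o: False}
  {k: False, j: False, l: False, o: False}
  {l: True, k: False, j: False, o: False}
  {j: True, k: False, l: False, o: False}
  {l: True, j: True, k: False, o: False}
  {o: True, k: True, j: False, l: False}
  {o: True, l: True, k: True, j: False}
  {o: True, k: True, j: True, l: False}
  {o: True, l: True, k: True, j: True}
  {o: True, k: False, j: False, l: False}
  {o: True, l: True, j: True, k: False}


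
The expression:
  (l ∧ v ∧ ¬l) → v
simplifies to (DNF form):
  True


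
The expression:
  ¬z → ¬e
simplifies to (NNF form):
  z ∨ ¬e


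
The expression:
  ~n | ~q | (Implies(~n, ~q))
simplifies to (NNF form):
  True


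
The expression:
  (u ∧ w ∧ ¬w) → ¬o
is always true.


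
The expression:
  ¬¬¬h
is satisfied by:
  {h: False}


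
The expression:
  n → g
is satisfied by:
  {g: True, n: False}
  {n: False, g: False}
  {n: True, g: True}


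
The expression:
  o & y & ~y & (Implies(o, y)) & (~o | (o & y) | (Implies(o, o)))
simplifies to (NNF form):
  False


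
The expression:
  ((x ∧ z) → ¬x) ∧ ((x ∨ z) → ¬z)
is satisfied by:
  {z: False}


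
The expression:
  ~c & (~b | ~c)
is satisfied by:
  {c: False}


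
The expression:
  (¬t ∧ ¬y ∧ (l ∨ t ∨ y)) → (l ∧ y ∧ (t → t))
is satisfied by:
  {y: True, t: True, l: False}
  {y: True, l: False, t: False}
  {t: True, l: False, y: False}
  {t: False, l: False, y: False}
  {y: True, t: True, l: True}
  {y: True, l: True, t: False}
  {t: True, l: True, y: False}
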